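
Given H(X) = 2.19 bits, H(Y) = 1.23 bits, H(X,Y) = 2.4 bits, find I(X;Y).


I(X;Y) = H(X) + H(Y) - H(X,Y) = 2.19 + 1.23 - 2.4 = 1.02

1.02 bits


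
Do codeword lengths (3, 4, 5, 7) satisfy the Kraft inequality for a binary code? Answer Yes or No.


Kraft sum = sum(2^(-l_i)) = 0.2266, need <= 1. Result: satisfied (a binary prefix-free code with these lengths exists)

Yes


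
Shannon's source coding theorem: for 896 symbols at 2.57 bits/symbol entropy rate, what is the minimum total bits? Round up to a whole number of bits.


Minimum bits >= n * H = 896 * 2.57 = 2302.72, rounded up to a whole number of bits = 2303

2303 bits


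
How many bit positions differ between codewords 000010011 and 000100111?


Count differing positions: . . . ^ ^ . ^ . . = 3 differences

3


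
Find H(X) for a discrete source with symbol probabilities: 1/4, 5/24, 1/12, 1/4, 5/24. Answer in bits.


H = -sum(p_i * log2(p_i)). Terms: -(1/4)*log2(1/4) = 0.500000; -(5/24)*log2(5/24) = 0.471466; -(1/12)*log2(1/12) = 0.298747; -(1/4)*log2(1/4) = 0.500000; -(5/24)*log2(5/24) = 0.471466. H = 0.500000 + 0.471466 + 0.298747 + 0.500000 + 0.471466 = 2.2417

2.2417 bits


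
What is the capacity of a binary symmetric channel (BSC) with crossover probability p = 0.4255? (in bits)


H(p) = -p*log2(p) - (1-p)*log2(1-p) = -0.4255*log2(0.4255) - 0.5745*log2(0.5745) = 0.524543 + 0.459382 = 0.9839. C = 1 - H(p) = 1 - 0.9839 = 0.0161

0.0161 bits


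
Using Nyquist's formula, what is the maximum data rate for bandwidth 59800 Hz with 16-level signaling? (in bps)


Rate = 2 * B * log2(M) = 2 * 59800 * 4.0 = 478400.0

478400.0 bps


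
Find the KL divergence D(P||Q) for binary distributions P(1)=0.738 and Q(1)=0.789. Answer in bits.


KL = p*log2(p/q) + (1-p)*log2((1-p)/(1-q)) = 0.738*log2(0.738/0.789) + 0.262*log2(0.262/0.211) = 0.0107

0.0107 bits


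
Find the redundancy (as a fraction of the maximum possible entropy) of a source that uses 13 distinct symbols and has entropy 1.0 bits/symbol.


H_max = log2(K) = log2(13) = 3.7004 bits/symbol. Redundancy = 1 - H/H_max = 1 - 1.0/3.7004 = 1 - 0.2702 = 0.7298

0.7298


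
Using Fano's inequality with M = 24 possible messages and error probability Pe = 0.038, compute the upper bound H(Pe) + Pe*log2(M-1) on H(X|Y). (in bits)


H(Pe) = -Pe*log2(Pe) - (1-Pe)*log2(1-Pe) = -0.038*log2(0.038) - 0.962*log2(0.962) = 0.179279 + 0.053767 = 0.233. Pe*log2(M-1) = 0.038*log2(23) = 0.171895. Bound = H(Pe) + Pe*log2(M-1) = 0.179279 + 0.053767 + 0.171895 = 0.4049

0.4049 bits


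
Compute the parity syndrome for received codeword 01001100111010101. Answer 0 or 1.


Syndrome = XOR of all bits = 0 XOR 1 XOR 0 XOR 0 XOR 1 XOR 1 XOR 0 XOR 0 XOR 1 XOR 1 XOR 1 XOR 0 XOR 1 XOR 0 XOR 1 XOR 0 XOR 1 = 1

1


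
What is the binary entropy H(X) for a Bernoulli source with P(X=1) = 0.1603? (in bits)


H = -p*log2(p) - (1-p)*log2(1-p). -0.1603*log2(0.1603) = 0.423377; -0.8397*log2(0.8397) = 0.211650. H = 0.423377 + 0.211650 = 0.635

0.635 bits


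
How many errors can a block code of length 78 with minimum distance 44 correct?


Correction capability = floor((d-1)/2) = floor((44-1)/2) = 21

21 errors


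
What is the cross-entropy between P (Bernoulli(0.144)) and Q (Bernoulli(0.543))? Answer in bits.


H(P,Q) = -p*log2(q) - (1-p)*log2(1-q). -0.144*log2(0.543) = 0.126861; -0.856*log2(0.457) = 0.967052. H(P,Q) = 0.126861 + 0.967052 = 1.0939

1.0939 bits


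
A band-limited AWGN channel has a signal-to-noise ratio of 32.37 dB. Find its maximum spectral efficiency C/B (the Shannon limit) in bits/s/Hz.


SNR_linear = 10^(32.37/10) = 1725.8379; C/B = log2(1 + SNR_linear) = log2(1 + 1725.8379) = 10.7539

10.7539 bits/s/Hz


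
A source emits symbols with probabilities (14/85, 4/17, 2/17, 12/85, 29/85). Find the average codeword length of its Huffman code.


Huffman construction (repeatedly merge the two least-probable nodes; each merge adds 1 bit to every symbol beneath it): 2/17 + 12/85 = 22/85; 14/85 + 4/17 = 2/5; 22/85 + 29/85 = 3/5; 2/5 + 3/5 = 1. Resulting codeword lengths (in the order the probabilities were given): (2, 2, 3, 3, 2). L_avg = sum(p_i * l_i) = 14/85*2 + 4/17*2 + 2/17*3 + 12/85*3 + 29/85*2 = 192/85 = 2.2588

2.2588 bits


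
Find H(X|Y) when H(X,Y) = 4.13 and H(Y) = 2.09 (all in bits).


H(X|Y) = H(X,Y) - H(Y) = 4.13 - 2.09 = 2.04

2.04 bits


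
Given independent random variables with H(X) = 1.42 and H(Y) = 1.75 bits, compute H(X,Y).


For independent variables, H(X,Y) = H(X) + H(Y) = 1.42 + 1.75 = 3.17

3.17 bits


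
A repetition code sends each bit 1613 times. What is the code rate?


Rate = k/n = 1/1613

1/1613


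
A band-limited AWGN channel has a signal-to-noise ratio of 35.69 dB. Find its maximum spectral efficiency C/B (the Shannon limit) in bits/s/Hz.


SNR_linear = 10^(35.69/10) = 3706.8072; C/B = log2(1 + SNR_linear) = log2(1 + 3706.8072) = 11.8564

11.8564 bits/s/Hz


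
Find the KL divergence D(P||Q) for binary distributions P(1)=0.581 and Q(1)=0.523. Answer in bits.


KL = p*log2(p/q) + (1-p)*log2((1-p)/(1-q)) = 0.581*log2(0.581/0.523) + 0.419*log2(0.419/0.477) = 0.0098

0.0098 bits


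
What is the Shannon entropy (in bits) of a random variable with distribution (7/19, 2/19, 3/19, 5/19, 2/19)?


H = -sum(p_i * log2(p_i)). Terms: -(7/19)*log2(7/19) = 0.530737; -(2/19)*log2(2/19) = 0.341887; -(3/19)*log2(3/19) = 0.420468; -(5/19)*log2(5/19) = 0.506842; -(2/19)*log2(2/19) = 0.341887. H = 0.530737 + 0.341887 + 0.420468 + 0.506842 + 0.341887 = 2.1418

2.1418 bits


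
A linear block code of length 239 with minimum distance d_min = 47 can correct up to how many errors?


Correction capability = floor((d-1)/2) = floor((47-1)/2) = 23

23 errors


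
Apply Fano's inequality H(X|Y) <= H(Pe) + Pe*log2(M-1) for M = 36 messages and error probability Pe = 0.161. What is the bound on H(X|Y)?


H(Pe) = -Pe*log2(Pe) - (1-Pe)*log2(1-Pe) = -0.161*log2(0.161) - 0.839*log2(0.839) = 0.424214 + 0.212483 = 0.6367. Pe*log2(M-1) = 0.161*log2(35) = 0.825815. Bound = H(Pe) + Pe*log2(M-1) = 0.424214 + 0.212483 + 0.825815 = 1.4625

1.4625 bits


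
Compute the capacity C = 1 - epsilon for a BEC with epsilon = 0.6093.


C = 1 - epsilon = 1 - 0.6093 = 0.3907

0.3907 bits


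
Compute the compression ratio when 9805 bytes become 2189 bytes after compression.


Ratio = original / compressed = 9805 / 2189 = 4.4792

4.4792


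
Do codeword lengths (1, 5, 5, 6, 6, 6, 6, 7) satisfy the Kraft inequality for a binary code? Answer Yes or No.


Kraft sum = sum(2^(-l_i)) = 0.6328, need <= 1. Result: satisfied (a binary prefix-free code with these lengths exists)

Yes


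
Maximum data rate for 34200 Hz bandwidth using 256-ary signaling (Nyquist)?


Rate = 2 * B * log2(M) = 2 * 34200 * 8.0 = 547200.0

547200.0 bps


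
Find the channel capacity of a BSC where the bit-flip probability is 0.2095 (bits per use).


H(p) = -p*log2(p) - (1-p)*log2(1-p) = -0.2095*log2(0.2095) - 0.7905*log2(0.7905) = 0.472418 + 0.268108 = 0.7405. C = 1 - H(p) = 1 - 0.7405 = 0.2595

0.2595 bits


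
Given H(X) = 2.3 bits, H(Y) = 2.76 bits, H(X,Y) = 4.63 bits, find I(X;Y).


I(X;Y) = H(X) + H(Y) - H(X,Y) = 2.3 + 2.76 - 4.63 = 0.43

0.43 bits


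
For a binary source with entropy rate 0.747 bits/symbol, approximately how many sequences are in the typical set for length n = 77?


log2|A_typical| = nH = 77 * 0.747 = 57.519, so |A_typical| ~ 2^57.519 = 2.065e+17

2.065e+17


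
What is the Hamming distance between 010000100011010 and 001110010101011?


Count differing positions: . ^ ^ ^ ^ . ^ ^ . ^ ^ . . . ^ = 9 differences

9


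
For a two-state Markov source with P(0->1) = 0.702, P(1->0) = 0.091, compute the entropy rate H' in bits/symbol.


Stationary distribution: pi_0 = p10/(p01+p10) = 0.1148, pi_1 = 0.8852. Entropy rate H' = pi_0*H(p01) + pi_1*H(p10) = 0.1148*0.8788 + 0.8852*0.4398 = 0.4902

0.4902 bits/symbol


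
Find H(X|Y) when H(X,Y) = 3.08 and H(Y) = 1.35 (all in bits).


H(X|Y) = H(X,Y) - H(Y) = 3.08 - 1.35 = 1.73

1.73 bits


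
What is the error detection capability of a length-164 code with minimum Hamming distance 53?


Detection capability = d_min - 1 = 53 - 1 = 52

52 errors


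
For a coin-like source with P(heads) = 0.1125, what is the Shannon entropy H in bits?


H = -p*log2(p) - (1-p)*log2(1-p). -0.1125*log2(0.1125) = 0.354600; -0.8875*log2(0.8875) = 0.152811. H = 0.354600 + 0.152811 = 0.5074

0.5074 bits


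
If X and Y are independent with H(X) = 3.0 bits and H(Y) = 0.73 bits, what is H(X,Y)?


For independent variables, H(X,Y) = H(X) + H(Y) = 3.0 + 0.73 = 3.73

3.73 bits


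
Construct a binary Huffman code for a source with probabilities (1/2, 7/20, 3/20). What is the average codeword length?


Huffman construction (repeatedly merge the two least-probable nodes; each merge adds 1 bit to every symbol beneath it): 3/20 + 7/20 = 1/2; 1/2 + 1/2 = 1. Resulting codeword lengths (in the order the probabilities were given): (1, 2, 2). L_avg = sum(p_i * l_i) = 1/2*1 + 7/20*2 + 3/20*2 = 3/2 = 1.5

1.5 bits


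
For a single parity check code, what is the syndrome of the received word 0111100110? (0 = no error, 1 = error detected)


Syndrome = XOR of all bits = 0 XOR 1 XOR 1 XOR 1 XOR 1 XOR 0 XOR 0 XOR 1 XOR 1 XOR 0 = 0

0


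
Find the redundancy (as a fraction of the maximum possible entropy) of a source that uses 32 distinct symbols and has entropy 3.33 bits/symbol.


H_max = log2(K) = log2(32) = 5.0 bits/symbol. Redundancy = 1 - H/H_max = 1 - 3.33/5.0 = 1 - 0.666 = 0.334

0.334


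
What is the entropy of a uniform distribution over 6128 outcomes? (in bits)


H = log2(n) = log2(6128) = 12.5812

12.5812 bits


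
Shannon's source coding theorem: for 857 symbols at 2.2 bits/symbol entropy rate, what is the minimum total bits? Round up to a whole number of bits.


Minimum bits >= n * H = 857 * 2.2 = 1885.4, rounded up to a whole number of bits = 1886

1886 bits


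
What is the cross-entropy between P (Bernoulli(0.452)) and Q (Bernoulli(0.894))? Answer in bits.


H(P,Q) = -p*log2(q) - (1-p)*log2(1-q). -0.452*log2(0.894) = 0.073067; -0.548*log2(0.106) = 1.774349. H(P,Q) = 0.073067 + 1.774349 = 1.8474

1.8474 bits


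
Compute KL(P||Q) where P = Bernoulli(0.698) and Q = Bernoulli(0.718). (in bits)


KL = p*log2(p/q) + (1-p)*log2((1-p)/(1-q)) = 0.698*log2(0.698/0.718) + 0.302*log2(0.302/0.282) = 0.0014

0.0014 bits


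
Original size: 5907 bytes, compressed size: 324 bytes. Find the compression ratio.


Ratio = original / compressed = 5907 / 324 = 18.2315

18.2315


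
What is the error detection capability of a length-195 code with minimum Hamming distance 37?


Detection capability = d_min - 1 = 37 - 1 = 36

36 errors


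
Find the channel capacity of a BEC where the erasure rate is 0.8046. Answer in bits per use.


C = 1 - epsilon = 1 - 0.8046 = 0.1954

0.1954 bits


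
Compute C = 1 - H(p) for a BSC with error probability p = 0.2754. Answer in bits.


H(p) = -p*log2(p) - (1-p)*log2(1-p) = -0.2754*log2(0.2754) - 0.7246*log2(0.7246) = 0.512354 + 0.336753 = 0.8491. C = 1 - H(p) = 1 - 0.8491 = 0.1509

0.1509 bits


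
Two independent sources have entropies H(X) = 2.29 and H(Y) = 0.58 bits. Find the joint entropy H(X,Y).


For independent variables, H(X,Y) = H(X) + H(Y) = 2.29 + 0.58 = 2.87

2.87 bits


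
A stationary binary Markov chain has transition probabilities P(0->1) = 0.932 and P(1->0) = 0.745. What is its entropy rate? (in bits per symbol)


Stationary distribution: pi_0 = p10/(p01+p10) = 0.4442, pi_1 = 0.5558. Entropy rate H' = pi_0*H(p01) + pi_1*H(p10) = 0.4442*0.3584 + 0.5558*0.8191 = 0.6144

0.6144 bits/symbol


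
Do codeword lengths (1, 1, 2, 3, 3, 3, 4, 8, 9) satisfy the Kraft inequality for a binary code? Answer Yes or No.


Kraft sum = sum(2^(-l_i)) = 1.6934, need <= 1. Result: violated (a binary prefix-free code with these lengths cannot exist)

No


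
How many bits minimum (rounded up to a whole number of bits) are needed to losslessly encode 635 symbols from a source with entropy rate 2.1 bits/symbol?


Minimum bits >= n * H = 635 * 2.1 = 1333.5, rounded up to a whole number of bits = 1334

1334 bits


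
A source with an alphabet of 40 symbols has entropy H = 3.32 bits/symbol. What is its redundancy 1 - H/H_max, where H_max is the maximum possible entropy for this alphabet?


H_max = log2(K) = log2(40) = 5.3219 bits/symbol. Redundancy = 1 - H/H_max = 1 - 3.32/5.3219 = 1 - 0.6238 = 0.3762

0.3762


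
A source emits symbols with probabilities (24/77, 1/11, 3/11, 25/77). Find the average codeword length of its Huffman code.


Huffman construction (repeatedly merge the two least-probable nodes; each merge adds 1 bit to every symbol beneath it): 1/11 + 3/11 = 4/11; 24/77 + 25/77 = 7/11; 4/11 + 7/11 = 1. Resulting codeword lengths (in the order the probabilities were given): (2, 2, 2, 2). L_avg = sum(p_i * l_i) = 24/77*2 + 1/11*2 + 3/11*2 + 25/77*2 = 2

2.0 bits


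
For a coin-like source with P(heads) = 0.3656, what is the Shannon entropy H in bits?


H = -p*log2(p) - (1-p)*log2(1-p). -0.3656*log2(0.3656) = 0.530728; -0.6344*log2(0.6344) = 0.416506. H = 0.530728 + 0.416506 = 0.9472

0.9472 bits


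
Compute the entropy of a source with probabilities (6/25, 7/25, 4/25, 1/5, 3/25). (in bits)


H = -sum(p_i * log2(p_i)). Terms: -(6/25)*log2(6/25) = 0.494134; -(7/25)*log2(7/25) = 0.514220; -(4/25)*log2(4/25) = 0.423017; -(1/5)*log2(1/5) = 0.464386; -(3/25)*log2(3/25) = 0.367067. H = 0.494134 + 0.514220 + 0.423017 + 0.464386 + 0.367067 = 2.2628

2.2628 bits


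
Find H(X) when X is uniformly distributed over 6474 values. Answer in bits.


H = log2(n) = log2(6474) = 12.6604

12.6604 bits


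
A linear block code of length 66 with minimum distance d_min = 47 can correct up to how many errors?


Correction capability = floor((d-1)/2) = floor((47-1)/2) = 23

23 errors


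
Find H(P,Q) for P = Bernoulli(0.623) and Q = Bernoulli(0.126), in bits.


H(P,Q) = -p*log2(q) - (1-p)*log2(1-q). -0.623*log2(0.126) = 1.861838; -0.377*log2(0.874) = 0.073249. H(P,Q) = 1.861838 + 0.073249 = 1.9351

1.9351 bits


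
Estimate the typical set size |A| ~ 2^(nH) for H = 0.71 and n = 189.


log2|A_typical| = nH = 189 * 0.71 = 134.19, so |A_typical| ~ 2^134.19 = 2.484e+40

2.484e+40


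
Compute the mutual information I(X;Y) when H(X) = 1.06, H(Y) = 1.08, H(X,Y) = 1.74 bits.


I(X;Y) = H(X) + H(Y) - H(X,Y) = 1.06 + 1.08 - 1.74 = 0.4

0.4 bits


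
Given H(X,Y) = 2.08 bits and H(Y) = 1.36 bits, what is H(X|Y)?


H(X|Y) = H(X,Y) - H(Y) = 2.08 - 1.36 = 0.72

0.72 bits


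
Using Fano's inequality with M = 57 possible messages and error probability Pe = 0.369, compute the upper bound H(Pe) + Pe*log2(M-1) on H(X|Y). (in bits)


H(Pe) = -Pe*log2(Pe) - (1-Pe)*log2(1-Pe) = -0.369*log2(0.369) - 0.631*log2(0.631) = 0.530735 + 0.419166 = 0.9499. Pe*log2(M-1) = 0.369*log2(56) = 2.142914. Bound = H(Pe) + Pe*log2(M-1) = 0.530735 + 0.419166 + 2.142914 = 3.0928

3.0928 bits


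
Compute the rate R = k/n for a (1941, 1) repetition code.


Rate = k/n = 1/1941

1/1941


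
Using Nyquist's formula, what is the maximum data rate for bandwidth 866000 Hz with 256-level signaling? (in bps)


Rate = 2 * B * log2(M) = 2 * 866000 * 8.0 = 13856000.0

13856000.0 bps


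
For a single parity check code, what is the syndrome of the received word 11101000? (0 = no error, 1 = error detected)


Syndrome = XOR of all bits = 1 XOR 1 XOR 1 XOR 0 XOR 1 XOR 0 XOR 0 XOR 0 = 0

0


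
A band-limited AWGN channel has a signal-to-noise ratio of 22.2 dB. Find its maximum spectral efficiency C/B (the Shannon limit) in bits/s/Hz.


SNR_linear = 10^(22.2/10) = 165.9587; C/B = log2(1 + SNR_linear) = log2(1 + 165.9587) = 7.3833

7.3833 bits/s/Hz


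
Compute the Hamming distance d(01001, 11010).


Count differing positions: ^ . . ^ ^ = 3 differences

3


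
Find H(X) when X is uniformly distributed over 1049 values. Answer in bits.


H = log2(n) = log2(1049) = 10.0348

10.0348 bits


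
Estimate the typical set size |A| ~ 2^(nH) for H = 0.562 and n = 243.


log2|A_typical| = nH = 243 * 0.562 = 136.566, so |A_typical| ~ 2^136.566 = 1.290e+41

1.290e+41


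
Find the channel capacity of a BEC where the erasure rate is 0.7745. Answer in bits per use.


C = 1 - epsilon = 1 - 0.7745 = 0.2255

0.2255 bits


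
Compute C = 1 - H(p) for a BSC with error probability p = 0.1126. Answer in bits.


H(p) = -p*log2(p) - (1-p)*log2(1-p) = -0.1126*log2(0.1126) - 0.8874*log2(0.8874) = 0.354771 + 0.152938 = 0.5077. C = 1 - H(p) = 1 - 0.5077 = 0.4923

0.4923 bits


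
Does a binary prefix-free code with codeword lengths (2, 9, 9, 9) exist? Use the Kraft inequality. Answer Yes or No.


Kraft sum = sum(2^(-l_i)) = 0.2559, need <= 1. Result: satisfied (a binary prefix-free code with these lengths exists)

Yes


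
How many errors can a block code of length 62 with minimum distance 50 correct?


Correction capability = floor((d-1)/2) = floor((50-1)/2) = 24

24 errors


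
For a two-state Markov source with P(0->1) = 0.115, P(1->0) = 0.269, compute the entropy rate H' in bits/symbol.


Stationary distribution: pi_0 = p10/(p01+p10) = 0.7005, pi_1 = 0.2995. Entropy rate H' = pi_0*H(p01) + pi_1*H(p10) = 0.7005*0.5148 + 0.2995*0.84 = 0.6122

0.6122 bits/symbol


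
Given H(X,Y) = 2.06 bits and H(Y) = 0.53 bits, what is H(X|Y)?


H(X|Y) = H(X,Y) - H(Y) = 2.06 - 0.53 = 1.53

1.53 bits


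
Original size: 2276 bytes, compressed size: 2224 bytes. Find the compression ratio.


Ratio = original / compressed = 2276 / 2224 = 1.0234

1.0234


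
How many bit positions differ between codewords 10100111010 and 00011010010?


Count differing positions: ^ . ^ ^ ^ ^ . ^ . . . = 6 differences

6


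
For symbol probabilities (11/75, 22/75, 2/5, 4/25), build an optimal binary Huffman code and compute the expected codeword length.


Huffman construction (repeatedly merge the two least-probable nodes; each merge adds 1 bit to every symbol beneath it): 11/75 + 4/25 = 23/75; 22/75 + 23/75 = 3/5; 2/5 + 3/5 = 1. Resulting codeword lengths (in the order the probabilities were given): (3, 2, 1, 3). L_avg = sum(p_i * l_i) = 11/75*3 + 22/75*2 + 2/5*1 + 4/25*3 = 143/75 = 1.9067

1.9067 bits


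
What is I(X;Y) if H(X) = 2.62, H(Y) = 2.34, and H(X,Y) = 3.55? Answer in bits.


I(X;Y) = H(X) + H(Y) - H(X,Y) = 2.62 + 2.34 - 3.55 = 1.41

1.41 bits


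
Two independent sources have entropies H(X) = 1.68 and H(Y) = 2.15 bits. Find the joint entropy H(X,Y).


For independent variables, H(X,Y) = H(X) + H(Y) = 1.68 + 2.15 = 3.83

3.83 bits


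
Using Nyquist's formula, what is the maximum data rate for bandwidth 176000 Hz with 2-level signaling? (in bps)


Rate = 2 * B * log2(M) = 2 * 176000 * 1.0 = 352000.0

352000.0 bps


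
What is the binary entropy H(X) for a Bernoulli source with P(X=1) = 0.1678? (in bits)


H = -p*log2(p) - (1-p)*log2(1-p). -0.1678*log2(0.1678) = 0.432116; -0.8322*log2(0.8322) = 0.220531. H = 0.432116 + 0.220531 = 0.6526

0.6526 bits


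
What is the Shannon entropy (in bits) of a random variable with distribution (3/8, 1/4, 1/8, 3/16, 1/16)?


H = -sum(p_i * log2(p_i)). Terms: -(3/8)*log2(3/8) = 0.530639; -(1/4)*log2(1/4) = 0.500000; -(1/8)*log2(1/8) = 0.375000; -(3/16)*log2(3/16) = 0.452820; -(1/16)*log2(1/16) = 0.250000. H = 0.530639 + 0.500000 + 0.375000 + 0.452820 + 0.250000 = 2.1085

2.1085 bits


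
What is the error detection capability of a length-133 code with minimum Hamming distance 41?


Detection capability = d_min - 1 = 41 - 1 = 40

40 errors


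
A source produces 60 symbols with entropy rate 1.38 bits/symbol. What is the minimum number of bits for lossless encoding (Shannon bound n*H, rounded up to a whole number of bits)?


Minimum bits >= n * H = 60 * 1.38 = 82.8, rounded up to a whole number of bits = 83

83 bits


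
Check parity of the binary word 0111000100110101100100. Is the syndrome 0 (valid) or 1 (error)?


Syndrome = XOR of all bits = 0 XOR 1 XOR 1 XOR 1 XOR 0 XOR 0 XOR 0 XOR 1 XOR 0 XOR 0 XOR 1 XOR 1 XOR 0 XOR 1 XOR 0 XOR 1 XOR 1 XOR 0 XOR 0 XOR 1 XOR 0 XOR 0 = 0

0


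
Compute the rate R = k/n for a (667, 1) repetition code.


Rate = k/n = 1/667

1/667


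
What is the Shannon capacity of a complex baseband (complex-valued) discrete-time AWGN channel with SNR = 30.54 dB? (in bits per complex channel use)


SNR_linear = 10^(30.54/10) = 1132.4004; C = log2(1 + SNR_linear) = log2(1 + 1132.4004) = 10.1464

10.1464 bits/channel use


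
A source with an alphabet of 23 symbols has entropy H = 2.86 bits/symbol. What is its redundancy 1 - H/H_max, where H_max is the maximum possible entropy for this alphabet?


H_max = log2(K) = log2(23) = 4.5236 bits/symbol. Redundancy = 1 - H/H_max = 1 - 2.86/4.5236 = 1 - 0.6322 = 0.3678

0.3678


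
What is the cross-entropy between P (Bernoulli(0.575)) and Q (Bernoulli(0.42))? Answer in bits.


H(P,Q) = -p*log2(q) - (1-p)*log2(1-q). -0.575*log2(0.42) = 0.719635; -0.425*log2(0.58) = 0.333997. H(P,Q) = 0.719635 + 0.333997 = 1.0536

1.0536 bits


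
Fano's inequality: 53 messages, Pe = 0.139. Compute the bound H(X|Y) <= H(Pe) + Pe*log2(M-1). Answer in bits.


H(Pe) = -Pe*log2(Pe) - (1-Pe)*log2(1-Pe) = -0.139*log2(0.139) - 0.861*log2(0.861) = 0.395711 + 0.185903 = 0.5816. Pe*log2(M-1) = 0.139*log2(52) = 0.792361. Bound = H(Pe) + Pe*log2(M-1) = 0.395711 + 0.185903 + 0.792361 = 1.374

1.374 bits


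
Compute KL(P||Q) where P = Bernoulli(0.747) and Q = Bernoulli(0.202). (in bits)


KL = p*log2(p/q) + (1-p)*log2((1-p)/(1-q)) = 0.747*log2(0.747/0.202) + 0.253*log2(0.253/0.798) = 0.9901

0.9901 bits


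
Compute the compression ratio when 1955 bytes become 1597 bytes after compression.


Ratio = original / compressed = 1955 / 1597 = 1.2242

1.2242


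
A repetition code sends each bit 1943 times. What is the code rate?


Rate = k/n = 1/1943

1/1943


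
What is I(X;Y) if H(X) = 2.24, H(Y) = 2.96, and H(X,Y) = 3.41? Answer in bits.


I(X;Y) = H(X) + H(Y) - H(X,Y) = 2.24 + 2.96 - 3.41 = 1.79

1.79 bits


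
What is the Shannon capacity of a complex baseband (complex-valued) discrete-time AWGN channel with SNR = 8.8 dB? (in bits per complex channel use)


SNR_linear = 10^(8.8/10) = 7.5858; C = log2(1 + SNR_linear) = log2(1 + 7.5858) = 3.1019

3.1019 bits/channel use


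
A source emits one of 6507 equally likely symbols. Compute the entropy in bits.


H = log2(n) = log2(6507) = 12.6678

12.6678 bits


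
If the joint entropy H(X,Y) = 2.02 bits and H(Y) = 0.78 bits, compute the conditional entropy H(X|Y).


H(X|Y) = H(X,Y) - H(Y) = 2.02 - 0.78 = 1.24

1.24 bits


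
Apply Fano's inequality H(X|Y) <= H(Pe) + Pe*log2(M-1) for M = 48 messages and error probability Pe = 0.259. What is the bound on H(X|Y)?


H(Pe) = -Pe*log2(Pe) - (1-Pe)*log2(1-Pe) = -0.259*log2(0.259) - 0.741*log2(0.741) = 0.504785 + 0.320449 = 0.8252. Pe*log2(M-1) = 0.259*log2(47) = 1.438639. Bound = H(Pe) + Pe*log2(M-1) = 0.504785 + 0.320449 + 1.438639 = 2.2639

2.2639 bits


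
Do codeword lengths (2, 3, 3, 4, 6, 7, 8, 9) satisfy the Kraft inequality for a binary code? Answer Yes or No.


Kraft sum = sum(2^(-l_i)) = 0.5918, need <= 1. Result: satisfied (a binary prefix-free code with these lengths exists)

Yes


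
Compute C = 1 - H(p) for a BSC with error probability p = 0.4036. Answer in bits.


H(p) = -p*log2(p) - (1-p)*log2(1-p) = -0.4036*log2(0.4036) - 0.5964*log2(0.5964) = 0.528313 + 0.444704 = 0.973. C = 1 - H(p) = 1 - 0.973 = 0.027

0.027 bits


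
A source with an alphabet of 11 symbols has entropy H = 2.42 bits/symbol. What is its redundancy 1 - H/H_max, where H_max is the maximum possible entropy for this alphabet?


H_max = log2(K) = log2(11) = 3.4594 bits/symbol. Redundancy = 1 - H/H_max = 1 - 2.42/3.4594 = 1 - 0.6995 = 0.3005

0.3005


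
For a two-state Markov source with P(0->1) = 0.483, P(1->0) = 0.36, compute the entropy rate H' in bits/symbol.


Stationary distribution: pi_0 = p10/(p01+p10) = 0.427, pi_1 = 0.573. Entropy rate H' = pi_0*H(p01) + pi_1*H(p10) = 0.427*0.9992 + 0.573*0.9427 = 0.9668

0.9668 bits/symbol


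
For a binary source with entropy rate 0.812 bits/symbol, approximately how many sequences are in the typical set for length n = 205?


log2|A_typical| = nH = 205 * 0.812 = 166.46, so |A_typical| ~ 2^166.46 = 1.287e+50

1.287e+50


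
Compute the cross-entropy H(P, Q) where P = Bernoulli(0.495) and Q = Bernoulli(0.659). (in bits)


H(P,Q) = -p*log2(q) - (1-p)*log2(1-q). -0.495*log2(0.659) = 0.297817; -0.505*log2(0.341) = 0.783839. H(P,Q) = 0.297817 + 0.783839 = 1.0817

1.0817 bits


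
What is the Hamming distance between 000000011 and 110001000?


Count differing positions: ^ ^ . . . ^ . ^ ^ = 5 differences

5


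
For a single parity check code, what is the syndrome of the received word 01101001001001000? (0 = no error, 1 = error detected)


Syndrome = XOR of all bits = 0 XOR 1 XOR 1 XOR 0 XOR 1 XOR 0 XOR 0 XOR 1 XOR 0 XOR 0 XOR 1 XOR 0 XOR 0 XOR 1 XOR 0 XOR 0 XOR 0 = 0

0


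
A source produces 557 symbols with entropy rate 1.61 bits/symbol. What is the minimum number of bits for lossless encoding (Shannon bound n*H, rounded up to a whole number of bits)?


Minimum bits >= n * H = 557 * 1.61 = 896.77, rounded up to a whole number of bits = 897

897 bits


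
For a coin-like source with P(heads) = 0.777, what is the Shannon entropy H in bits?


H = -p*log2(p) - (1-p)*log2(1-p). -0.777*log2(0.777) = 0.282838; -0.223*log2(0.223) = 0.482769. H = 0.282838 + 0.482769 = 0.7656

0.7656 bits


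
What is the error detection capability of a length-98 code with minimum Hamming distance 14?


Detection capability = d_min - 1 = 14 - 1 = 13

13 errors


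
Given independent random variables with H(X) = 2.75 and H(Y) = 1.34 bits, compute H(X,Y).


For independent variables, H(X,Y) = H(X) + H(Y) = 2.75 + 1.34 = 4.09

4.09 bits


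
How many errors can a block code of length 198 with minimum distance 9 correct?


Correction capability = floor((d-1)/2) = floor((9-1)/2) = 4

4 errors


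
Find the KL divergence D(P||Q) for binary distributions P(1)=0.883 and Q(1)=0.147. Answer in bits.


KL = p*log2(p/q) + (1-p)*log2((1-p)/(1-q)) = 0.883*log2(0.883/0.147) + 0.117*log2(0.117/0.853) = 1.9486

1.9486 bits


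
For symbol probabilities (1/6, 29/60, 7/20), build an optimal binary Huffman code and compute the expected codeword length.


Huffman construction (repeatedly merge the two least-probable nodes; each merge adds 1 bit to every symbol beneath it): 1/6 + 7/20 = 31/60; 29/60 + 31/60 = 1. Resulting codeword lengths (in the order the probabilities were given): (2, 1, 2). L_avg = sum(p_i * l_i) = 1/6*2 + 29/60*1 + 7/20*2 = 91/60 = 1.5167

1.5167 bits


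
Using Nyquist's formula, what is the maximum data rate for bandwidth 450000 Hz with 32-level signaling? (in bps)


Rate = 2 * B * log2(M) = 2 * 450000 * 5.0 = 4500000.0

4500000.0 bps


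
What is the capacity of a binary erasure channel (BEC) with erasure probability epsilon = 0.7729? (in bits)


C = 1 - epsilon = 1 - 0.7729 = 0.2271

0.2271 bits


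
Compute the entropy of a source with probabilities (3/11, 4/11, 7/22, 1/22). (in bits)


H = -sum(p_i * log2(p_i)). Terms: -(3/11)*log2(3/11) = 0.511219; -(4/11)*log2(4/11) = 0.530702; -(7/22)*log2(7/22) = 0.525661; -(1/22)*log2(1/22) = 0.202701. H = 0.511219 + 0.530702 + 0.525661 + 0.202701 = 1.7703

1.7703 bits


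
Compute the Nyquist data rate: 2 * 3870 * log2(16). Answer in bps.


Rate = 2 * B * log2(M) = 2 * 3870 * 4.0 = 30960.0

30960.0 bps


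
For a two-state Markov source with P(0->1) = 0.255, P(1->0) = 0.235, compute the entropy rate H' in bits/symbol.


Stationary distribution: pi_0 = p10/(p01+p10) = 0.4796, pi_1 = 0.5204. Entropy rate H' = pi_0*H(p01) + pi_1*H(p10) = 0.4796*0.8191 + 0.5204*0.7866 = 0.8022

0.8022 bits/symbol


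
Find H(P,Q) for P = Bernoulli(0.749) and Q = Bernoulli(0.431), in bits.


H(P,Q) = -p*log2(q) - (1-p)*log2(1-q). -0.749*log2(0.431) = 0.909466; -0.251*log2(0.569) = 0.204188. H(P,Q) = 0.909466 + 0.204188 = 1.1137

1.1137 bits


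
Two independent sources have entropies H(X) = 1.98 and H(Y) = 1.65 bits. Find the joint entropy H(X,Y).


For independent variables, H(X,Y) = H(X) + H(Y) = 1.98 + 1.65 = 3.63

3.63 bits


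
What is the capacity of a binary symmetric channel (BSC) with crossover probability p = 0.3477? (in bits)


H(p) = -p*log2(p) - (1-p)*log2(1-p) = -0.3477*log2(0.3477) - 0.6523*log2(0.6523) = 0.529924 + 0.402073 = 0.932. C = 1 - H(p) = 1 - 0.932 = 0.068

0.068 bits


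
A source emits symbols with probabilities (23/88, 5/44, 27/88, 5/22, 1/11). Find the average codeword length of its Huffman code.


Huffman construction (repeatedly merge the two least-probable nodes; each merge adds 1 bit to every symbol beneath it): 1/11 + 5/44 = 9/44; 9/44 + 5/22 = 19/44; 23/88 + 27/88 = 25/44; 19/44 + 25/44 = 1. Resulting codeword lengths (in the order the probabilities were given): (2, 3, 2, 2, 3). L_avg = sum(p_i * l_i) = 23/88*2 + 5/44*3 + 27/88*2 + 5/22*2 + 1/11*3 = 97/44 = 2.2045

2.2045 bits


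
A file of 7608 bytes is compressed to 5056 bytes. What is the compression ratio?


Ratio = original / compressed = 7608 / 5056 = 1.5047

1.5047


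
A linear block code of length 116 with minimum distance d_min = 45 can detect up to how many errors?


Detection capability = d_min - 1 = 45 - 1 = 44

44 errors


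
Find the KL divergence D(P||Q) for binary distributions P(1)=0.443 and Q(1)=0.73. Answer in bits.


KL = p*log2(p/q) + (1-p)*log2((1-p)/(1-q)) = 0.443*log2(0.443/0.73) + 0.557*log2(0.557/0.27) = 0.2627

0.2627 bits


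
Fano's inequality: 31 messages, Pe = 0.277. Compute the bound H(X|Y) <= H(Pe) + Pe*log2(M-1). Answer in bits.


H(Pe) = -Pe*log2(Pe) - (1-Pe)*log2(1-Pe) = -0.277*log2(0.277) - 0.723*log2(0.723) = 0.513016 + 0.338315 = 0.8513. Pe*log2(M-1) = 0.277*log2(30) = 1.359209. Bound = H(Pe) + Pe*log2(M-1) = 0.513016 + 0.338315 + 1.359209 = 2.2105

2.2105 bits


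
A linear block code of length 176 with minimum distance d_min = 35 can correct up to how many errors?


Correction capability = floor((d-1)/2) = floor((35-1)/2) = 17

17 errors


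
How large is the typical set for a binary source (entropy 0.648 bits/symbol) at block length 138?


log2|A_typical| = nH = 138 * 0.648 = 89.424, so |A_typical| ~ 2^89.424 = 8.304e+26

8.304e+26


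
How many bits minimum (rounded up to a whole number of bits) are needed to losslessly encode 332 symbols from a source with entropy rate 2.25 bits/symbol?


Minimum bits >= n * H = 332 * 2.25 = 747.0, rounded up to a whole number of bits = 747

747 bits


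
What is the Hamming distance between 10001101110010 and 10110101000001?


Count differing positions: . . ^ ^ ^ . . . ^ ^ . . ^ ^ = 7 differences

7


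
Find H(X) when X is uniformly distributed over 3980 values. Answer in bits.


H = log2(n) = log2(3980) = 11.9586

11.9586 bits


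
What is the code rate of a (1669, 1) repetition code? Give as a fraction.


Rate = k/n = 1/1669

1/1669


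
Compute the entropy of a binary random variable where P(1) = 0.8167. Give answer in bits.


H = -p*log2(p) - (1-p)*log2(1-p). -0.8167*log2(0.8167) = 0.238576; -0.1833*log2(0.1833) = 0.448667. H = 0.238576 + 0.448667 = 0.6872

0.6872 bits


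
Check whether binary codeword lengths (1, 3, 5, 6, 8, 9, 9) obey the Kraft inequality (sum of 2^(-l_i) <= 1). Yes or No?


Kraft sum = sum(2^(-l_i)) = 0.6797, need <= 1. Result: satisfied (a binary prefix-free code with these lengths exists)

Yes


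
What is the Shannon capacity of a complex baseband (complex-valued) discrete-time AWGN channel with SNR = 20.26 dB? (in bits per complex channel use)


SNR_linear = 10^(20.26/10) = 106.1696; C = log2(1 + SNR_linear) = log2(1 + 106.1696) = 6.7438

6.7438 bits/channel use


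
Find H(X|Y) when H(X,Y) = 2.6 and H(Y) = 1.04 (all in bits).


H(X|Y) = H(X,Y) - H(Y) = 2.6 - 1.04 = 1.56

1.56 bits


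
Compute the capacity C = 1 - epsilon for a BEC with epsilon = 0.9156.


C = 1 - epsilon = 1 - 0.9156 = 0.0844

0.0844 bits


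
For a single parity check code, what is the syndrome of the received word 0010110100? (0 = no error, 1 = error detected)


Syndrome = XOR of all bits = 0 XOR 0 XOR 1 XOR 0 XOR 1 XOR 1 XOR 0 XOR 1 XOR 0 XOR 0 = 0

0


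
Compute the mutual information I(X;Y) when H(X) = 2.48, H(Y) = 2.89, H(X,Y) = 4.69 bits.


I(X;Y) = H(X) + H(Y) - H(X,Y) = 2.48 + 2.89 - 4.69 = 0.68

0.68 bits


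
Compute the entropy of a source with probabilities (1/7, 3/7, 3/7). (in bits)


H = -sum(p_i * log2(p_i)). Terms: -(1/7)*log2(1/7) = 0.401051; -(3/7)*log2(3/7) = 0.523882; -(3/7)*log2(3/7) = 0.523882. H = 0.401051 + 0.523882 + 0.523882 = 1.4488

1.4488 bits


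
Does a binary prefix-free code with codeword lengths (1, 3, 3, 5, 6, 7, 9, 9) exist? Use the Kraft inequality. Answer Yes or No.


Kraft sum = sum(2^(-l_i)) = 0.8086, need <= 1. Result: satisfied (a binary prefix-free code with these lengths exists)

Yes


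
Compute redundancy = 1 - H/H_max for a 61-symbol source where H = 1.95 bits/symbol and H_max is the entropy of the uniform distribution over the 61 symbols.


H_max = log2(K) = log2(61) = 5.9307 bits/symbol. Redundancy = 1 - H/H_max = 1 - 1.95/5.9307 = 1 - 0.3288 = 0.6712

0.6712


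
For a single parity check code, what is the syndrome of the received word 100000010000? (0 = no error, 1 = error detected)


Syndrome = XOR of all bits = 1 XOR 0 XOR 0 XOR 0 XOR 0 XOR 0 XOR 0 XOR 1 XOR 0 XOR 0 XOR 0 XOR 0 = 0

0


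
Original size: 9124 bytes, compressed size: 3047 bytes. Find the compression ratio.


Ratio = original / compressed = 9124 / 3047 = 2.9944

2.9944


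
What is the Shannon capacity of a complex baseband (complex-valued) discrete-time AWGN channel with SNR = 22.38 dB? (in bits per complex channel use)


SNR_linear = 10^(22.38/10) = 172.9816; C = log2(1 + SNR_linear) = log2(1 + 172.9816) = 7.4428

7.4428 bits/channel use


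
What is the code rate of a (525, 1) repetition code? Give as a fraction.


Rate = k/n = 1/525

1/525


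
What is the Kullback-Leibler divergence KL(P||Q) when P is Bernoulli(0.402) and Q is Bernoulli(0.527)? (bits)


KL = p*log2(p/q) + (1-p)*log2((1-p)/(1-q)) = 0.402*log2(0.402/0.527) + 0.598*log2(0.598/0.473) = 0.0453

0.0453 bits


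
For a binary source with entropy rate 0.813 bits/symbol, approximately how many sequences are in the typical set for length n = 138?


log2|A_typical| = nH = 138 * 0.813 = 112.194, so |A_typical| ~ 2^112.194 = 5.940e+33

5.940e+33


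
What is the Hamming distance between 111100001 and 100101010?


Count differing positions: . ^ ^ . . ^ . ^ ^ = 5 differences

5


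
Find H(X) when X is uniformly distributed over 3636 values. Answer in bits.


H = log2(n) = log2(3636) = 11.8281

11.8281 bits


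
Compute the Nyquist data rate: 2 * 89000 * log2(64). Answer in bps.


Rate = 2 * B * log2(M) = 2 * 89000 * 6.0 = 1068000.0

1068000.0 bps


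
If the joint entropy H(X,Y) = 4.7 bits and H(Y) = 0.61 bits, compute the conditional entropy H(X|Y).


H(X|Y) = H(X,Y) - H(Y) = 4.7 - 0.61 = 4.09

4.09 bits


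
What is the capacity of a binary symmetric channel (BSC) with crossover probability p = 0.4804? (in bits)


H(p) = -p*log2(p) - (1-p)*log2(1-p) = -0.4804*log2(0.4804) - 0.5196*log2(0.5196) = 0.508115 + 0.490776 = 0.9989. C = 1 - H(p) = 1 - 0.9989 = 0.0011

0.0011 bits


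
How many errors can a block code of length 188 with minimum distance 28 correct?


Correction capability = floor((d-1)/2) = floor((28-1)/2) = 13

13 errors


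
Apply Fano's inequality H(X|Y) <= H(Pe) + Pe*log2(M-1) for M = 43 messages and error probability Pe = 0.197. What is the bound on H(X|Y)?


H(Pe) = -Pe*log2(Pe) - (1-Pe)*log2(1-Pe) = -0.197*log2(0.197) - 0.803*log2(0.803) = 0.461715 + 0.254172 = 0.7159. Pe*log2(M-1) = 0.197*log2(42) = 1.062287. Bound = H(Pe) + Pe*log2(M-1) = 0.461715 + 0.254172 + 1.062287 = 1.7782

1.7782 bits


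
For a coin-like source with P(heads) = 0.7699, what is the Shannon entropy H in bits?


H = -p*log2(p) - (1-p)*log2(1-p). -0.7699*log2(0.7699) = 0.290450; -0.2301*log2(0.2301) = 0.487735. H = 0.290450 + 0.487735 = 0.7782

0.7782 bits


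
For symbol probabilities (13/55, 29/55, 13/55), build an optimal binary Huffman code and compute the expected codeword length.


Huffman construction (repeatedly merge the two least-probable nodes; each merge adds 1 bit to every symbol beneath it): 13/55 + 13/55 = 26/55; 26/55 + 29/55 = 1. Resulting codeword lengths (in the order the probabilities were given): (2, 1, 2). L_avg = sum(p_i * l_i) = 13/55*2 + 29/55*1 + 13/55*2 = 81/55 = 1.4727

1.4727 bits


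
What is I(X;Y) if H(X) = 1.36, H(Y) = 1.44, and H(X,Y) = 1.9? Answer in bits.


I(X;Y) = H(X) + H(Y) - H(X,Y) = 1.36 + 1.44 - 1.9 = 0.9

0.9 bits


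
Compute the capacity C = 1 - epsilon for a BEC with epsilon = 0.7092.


C = 1 - epsilon = 1 - 0.7092 = 0.2908

0.2908 bits


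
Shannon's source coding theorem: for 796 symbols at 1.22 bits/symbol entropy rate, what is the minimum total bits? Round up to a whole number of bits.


Minimum bits >= n * H = 796 * 1.22 = 971.12, rounded up to a whole number of bits = 972

972 bits


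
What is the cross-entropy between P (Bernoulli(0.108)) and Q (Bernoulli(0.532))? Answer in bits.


H(P,Q) = -p*log2(q) - (1-p)*log2(1-q). -0.108*log2(0.532) = 0.098334; -0.892*log2(0.468) = 0.977114. H(P,Q) = 0.098334 + 0.977114 = 1.0754

1.0754 bits


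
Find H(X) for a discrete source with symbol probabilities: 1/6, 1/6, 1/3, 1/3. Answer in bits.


H = -sum(p_i * log2(p_i)). Terms: -(1/6)*log2(1/6) = 0.430827; -(1/6)*log2(1/6) = 0.430827; -(1/3)*log2(1/3) = 0.528321; -(1/3)*log2(1/3) = 0.528321. H = 0.430827 + 0.430827 + 0.528321 + 0.528321 = 1.9183

1.9183 bits


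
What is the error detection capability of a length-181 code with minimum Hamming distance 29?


Detection capability = d_min - 1 = 29 - 1 = 28

28 errors


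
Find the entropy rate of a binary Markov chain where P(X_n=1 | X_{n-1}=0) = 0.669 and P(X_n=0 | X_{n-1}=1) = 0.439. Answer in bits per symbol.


Stationary distribution: pi_0 = p10/(p01+p10) = 0.3962, pi_1 = 0.6038. Entropy rate H' = pi_0*H(p01) + pi_1*H(p10) = 0.3962*0.9159 + 0.6038*0.9892 = 0.9602

0.9602 bits/symbol


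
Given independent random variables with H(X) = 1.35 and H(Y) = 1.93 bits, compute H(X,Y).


For independent variables, H(X,Y) = H(X) + H(Y) = 1.35 + 1.93 = 3.28

3.28 bits


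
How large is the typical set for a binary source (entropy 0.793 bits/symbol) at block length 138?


log2|A_typical| = nH = 138 * 0.793 = 109.434, so |A_typical| ~ 2^109.434 = 8.768e+32

8.768e+32


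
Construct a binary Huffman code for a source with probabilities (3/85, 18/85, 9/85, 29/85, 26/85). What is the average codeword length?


Huffman construction (repeatedly merge the two least-probable nodes; each merge adds 1 bit to every symbol beneath it): 3/85 + 9/85 = 12/85; 12/85 + 18/85 = 6/17; 26/85 + 29/85 = 11/17; 6/17 + 11/17 = 1. Resulting codeword lengths (in the order the probabilities were given): (3, 2, 3, 2, 2). L_avg = sum(p_i * l_i) = 3/85*3 + 18/85*2 + 9/85*3 + 29/85*2 + 26/85*2 = 182/85 = 2.1412

2.1412 bits


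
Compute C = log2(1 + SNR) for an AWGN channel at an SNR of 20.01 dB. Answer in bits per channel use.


SNR_linear = 10^(20.01/10) = 100.2305; C = log2(1 + SNR_linear) = log2(1 + 100.2305) = 6.6615

6.6615 bits/channel use
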